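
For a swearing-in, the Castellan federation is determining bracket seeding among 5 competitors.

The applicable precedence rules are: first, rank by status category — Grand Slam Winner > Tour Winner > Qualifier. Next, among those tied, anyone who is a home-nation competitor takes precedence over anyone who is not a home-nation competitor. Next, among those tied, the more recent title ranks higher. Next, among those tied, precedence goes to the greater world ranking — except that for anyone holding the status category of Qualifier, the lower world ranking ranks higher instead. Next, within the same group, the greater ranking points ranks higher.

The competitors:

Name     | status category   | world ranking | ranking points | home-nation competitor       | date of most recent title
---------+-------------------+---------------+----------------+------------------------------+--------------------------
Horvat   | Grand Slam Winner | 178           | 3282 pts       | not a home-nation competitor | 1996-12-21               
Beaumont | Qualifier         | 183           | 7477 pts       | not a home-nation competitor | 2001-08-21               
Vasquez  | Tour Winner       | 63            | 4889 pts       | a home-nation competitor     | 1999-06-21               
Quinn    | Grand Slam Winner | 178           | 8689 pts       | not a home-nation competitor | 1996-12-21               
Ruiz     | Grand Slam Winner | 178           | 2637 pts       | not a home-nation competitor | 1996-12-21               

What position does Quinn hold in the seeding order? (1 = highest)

1

By status category: Quinn, Horvat and Ruiz (Grand Slam Winner); then Vasquez (Tour Winner); then Beaumont (Qualifier).
Quinn, Horvat and Ruiz are each not a home-nation competitor, so the next rule applies.
Quinn, Horvat and Ruiz all have date of most recent title 1996-12-21, so the next rule applies.
Quinn, Horvat and Ruiz all have world ranking 178, so the next rule applies.
Among Quinn, Horvat and Ruiz, by ranking points (higher first): Quinn (8689 pts) before Horvat (3282 pts) before Ruiz (2637 pts).
Order: Quinn, Horvat, Ruiz, Vasquez, Beaumont. So position 1.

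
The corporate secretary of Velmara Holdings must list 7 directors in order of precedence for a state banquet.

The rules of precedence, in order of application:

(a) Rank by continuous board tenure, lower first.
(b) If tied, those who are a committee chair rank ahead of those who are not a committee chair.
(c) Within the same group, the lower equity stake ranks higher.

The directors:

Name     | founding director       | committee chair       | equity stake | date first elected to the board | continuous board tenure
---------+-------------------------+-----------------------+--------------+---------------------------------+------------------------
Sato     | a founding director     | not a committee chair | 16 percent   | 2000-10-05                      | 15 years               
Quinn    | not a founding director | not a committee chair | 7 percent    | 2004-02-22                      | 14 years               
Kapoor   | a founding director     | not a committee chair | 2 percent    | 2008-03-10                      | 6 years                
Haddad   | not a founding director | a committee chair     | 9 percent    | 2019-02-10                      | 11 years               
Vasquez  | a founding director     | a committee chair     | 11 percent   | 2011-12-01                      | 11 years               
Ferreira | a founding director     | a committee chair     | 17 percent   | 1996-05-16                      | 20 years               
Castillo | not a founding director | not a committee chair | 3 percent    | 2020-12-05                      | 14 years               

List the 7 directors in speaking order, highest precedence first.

Kapoor, Haddad, Vasquez, Castillo, Quinn, Sato, Ferreira

By continuous board tenure (lower first): Kapoor (6 years); then Haddad and Vasquez (both 11 years); then Castillo and Quinn (both 14 years); then Sato (15 years); then Ferreira (20 years).
Haddad and Vasquez are each a committee chair, so the next rule applies.
Among Haddad and Vasquez, by equity stake (lower first): Haddad (9 percent) before Vasquez (11 percent).
Castillo and Quinn are each not a committee chair, so the next rule applies.
Among Castillo and Quinn, by equity stake (lower first): Castillo (3 percent) before Quinn (7 percent).
Full order: Kapoor, Haddad, Vasquez, Castillo, Quinn, Sato, Ferreira.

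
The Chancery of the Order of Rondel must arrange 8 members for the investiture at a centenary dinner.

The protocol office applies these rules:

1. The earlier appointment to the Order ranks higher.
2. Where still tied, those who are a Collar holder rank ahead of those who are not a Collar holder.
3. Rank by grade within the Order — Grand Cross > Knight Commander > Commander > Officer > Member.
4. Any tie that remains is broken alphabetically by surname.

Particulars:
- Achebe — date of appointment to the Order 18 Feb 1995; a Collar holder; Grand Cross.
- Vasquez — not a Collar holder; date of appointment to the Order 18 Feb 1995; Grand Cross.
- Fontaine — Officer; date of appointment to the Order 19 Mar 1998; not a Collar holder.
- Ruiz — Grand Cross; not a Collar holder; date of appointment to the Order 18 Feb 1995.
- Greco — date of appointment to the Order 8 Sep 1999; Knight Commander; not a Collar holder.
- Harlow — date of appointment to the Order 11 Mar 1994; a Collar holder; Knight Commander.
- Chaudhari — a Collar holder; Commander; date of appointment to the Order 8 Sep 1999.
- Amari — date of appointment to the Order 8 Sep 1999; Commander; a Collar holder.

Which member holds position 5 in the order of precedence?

By date of appointment to the Order (earlier first): Harlow (11 Mar 1994); then Achebe, Ruiz and Vasquez (each 18 Feb 1995); then Fontaine (19 Mar 1998); then Amari, Chaudhari and Greco (each 8 Sep 1999).
Among Achebe, Ruiz and Vasquez, a Collar holder before not a Collar holder: Achebe (a Collar holder) before Ruiz and Vasquez (not a Collar holder).
Ruiz and Vasquez are each Grand Cross, so the next rule applies.
Among Ruiz and Vasquez, alphabetically by surname: Ruiz before Vasquez.
Among Amari, Chaudhari and Greco, a Collar holder before not a Collar holder: Amari and Chaudhari (a Collar holder) before Greco (not a Collar holder).
Amari and Chaudhari are each Commander, so the next rule applies.
Among Amari and Chaudhari, alphabetically by surname: Amari before Chaudhari.
Order: Harlow, Achebe, Ruiz, Vasquez, Fontaine, Amari, Chaudhari, Greco.

Fontaine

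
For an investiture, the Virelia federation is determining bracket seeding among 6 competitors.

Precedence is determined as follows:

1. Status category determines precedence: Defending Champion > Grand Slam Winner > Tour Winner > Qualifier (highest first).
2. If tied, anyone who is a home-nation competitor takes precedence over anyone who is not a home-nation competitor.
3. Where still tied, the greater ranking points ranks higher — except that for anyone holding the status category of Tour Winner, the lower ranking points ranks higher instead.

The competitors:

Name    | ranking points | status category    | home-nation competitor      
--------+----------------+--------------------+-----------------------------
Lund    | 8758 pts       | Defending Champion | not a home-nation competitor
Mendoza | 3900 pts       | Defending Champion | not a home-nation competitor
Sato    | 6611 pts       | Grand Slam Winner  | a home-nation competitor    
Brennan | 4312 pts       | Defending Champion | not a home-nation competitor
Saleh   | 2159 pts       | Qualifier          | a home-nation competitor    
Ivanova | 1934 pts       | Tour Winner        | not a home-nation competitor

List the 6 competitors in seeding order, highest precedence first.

Lund, Brennan, Mendoza, Sato, Ivanova, Saleh

By status category: Lund, Brennan and Mendoza (Defending Champion); then Sato (Grand Slam Winner); then Ivanova (Tour Winner); then Saleh (Qualifier).
Lund, Brennan and Mendoza are each not a home-nation competitor, so the next rule applies.
Among Lund, Brennan and Mendoza, by ranking points (higher first): Lund (8758 pts) before Brennan (4312 pts) before Mendoza (3900 pts).
Full order: Lund, Brennan, Mendoza, Sato, Ivanova, Saleh.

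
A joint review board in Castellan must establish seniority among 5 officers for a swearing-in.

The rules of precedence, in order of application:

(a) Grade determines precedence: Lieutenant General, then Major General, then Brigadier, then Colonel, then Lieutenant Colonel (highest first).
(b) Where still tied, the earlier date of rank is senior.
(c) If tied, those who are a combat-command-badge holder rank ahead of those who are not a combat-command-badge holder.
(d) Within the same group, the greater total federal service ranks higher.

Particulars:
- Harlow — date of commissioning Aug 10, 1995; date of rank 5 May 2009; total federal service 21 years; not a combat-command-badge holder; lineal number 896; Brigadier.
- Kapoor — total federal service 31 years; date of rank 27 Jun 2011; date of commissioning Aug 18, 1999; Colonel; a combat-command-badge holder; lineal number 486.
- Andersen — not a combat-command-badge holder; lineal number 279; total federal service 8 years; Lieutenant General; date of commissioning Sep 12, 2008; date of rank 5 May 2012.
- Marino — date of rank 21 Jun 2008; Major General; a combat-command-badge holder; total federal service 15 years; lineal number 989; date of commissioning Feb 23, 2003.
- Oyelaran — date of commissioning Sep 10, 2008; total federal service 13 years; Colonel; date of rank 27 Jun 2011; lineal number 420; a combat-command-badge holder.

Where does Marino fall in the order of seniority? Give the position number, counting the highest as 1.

2

By grade: Andersen (Lieutenant General); then Marino (Major General); then Harlow (Brigadier); then Kapoor and Oyelaran (Colonel).
Kapoor and Oyelaran both have date of rank 27 Jun 2011, so the next rule applies.
Kapoor and Oyelaran are each a combat-command-badge holder, so the next rule applies.
Among Kapoor and Oyelaran, by total federal service (higher first): Kapoor (31 years) before Oyelaran (13 years).
Order: Andersen, Marino, Harlow, Kapoor, Oyelaran. So position 2.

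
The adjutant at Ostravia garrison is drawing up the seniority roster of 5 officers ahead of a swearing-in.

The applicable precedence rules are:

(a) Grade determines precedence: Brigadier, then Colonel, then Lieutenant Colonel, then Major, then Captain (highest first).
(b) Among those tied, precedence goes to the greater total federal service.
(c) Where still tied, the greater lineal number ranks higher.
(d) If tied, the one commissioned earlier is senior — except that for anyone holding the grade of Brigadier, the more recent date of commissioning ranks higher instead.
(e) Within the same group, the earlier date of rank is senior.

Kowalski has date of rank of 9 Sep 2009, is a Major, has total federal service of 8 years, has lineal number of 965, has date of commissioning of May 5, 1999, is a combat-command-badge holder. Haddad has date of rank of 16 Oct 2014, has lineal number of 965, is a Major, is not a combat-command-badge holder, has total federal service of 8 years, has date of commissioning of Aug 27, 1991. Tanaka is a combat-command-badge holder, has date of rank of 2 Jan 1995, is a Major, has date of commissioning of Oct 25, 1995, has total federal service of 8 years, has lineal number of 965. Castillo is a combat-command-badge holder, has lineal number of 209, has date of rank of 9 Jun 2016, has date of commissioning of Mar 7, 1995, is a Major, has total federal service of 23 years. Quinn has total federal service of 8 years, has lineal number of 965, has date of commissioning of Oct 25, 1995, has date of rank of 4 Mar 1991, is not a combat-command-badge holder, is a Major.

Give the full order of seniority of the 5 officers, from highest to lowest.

Castillo, Haddad, Quinn, Tanaka, Kowalski

By grade: Castillo, Haddad, Quinn, Tanaka and Kowalski (Major).
Among Castillo, Haddad, Quinn, Tanaka and Kowalski, by total federal service (higher first): Castillo (23 years) before Haddad, Quinn, Tanaka and Kowalski (8 years).
Haddad, Quinn, Tanaka and Kowalski all have lineal number 965, so the next rule applies.
Among Haddad, Quinn, Tanaka and Kowalski, by date of commissioning (earlier first): Haddad (Aug 27, 1991) before Quinn and Tanaka (Oct 25, 1995) before Kowalski (May 5, 1999).
Among Quinn and Tanaka, by date of rank (earlier first): Quinn (4 Mar 1991) before Tanaka (2 Jan 1995).
Full order: Castillo, Haddad, Quinn, Tanaka, Kowalski.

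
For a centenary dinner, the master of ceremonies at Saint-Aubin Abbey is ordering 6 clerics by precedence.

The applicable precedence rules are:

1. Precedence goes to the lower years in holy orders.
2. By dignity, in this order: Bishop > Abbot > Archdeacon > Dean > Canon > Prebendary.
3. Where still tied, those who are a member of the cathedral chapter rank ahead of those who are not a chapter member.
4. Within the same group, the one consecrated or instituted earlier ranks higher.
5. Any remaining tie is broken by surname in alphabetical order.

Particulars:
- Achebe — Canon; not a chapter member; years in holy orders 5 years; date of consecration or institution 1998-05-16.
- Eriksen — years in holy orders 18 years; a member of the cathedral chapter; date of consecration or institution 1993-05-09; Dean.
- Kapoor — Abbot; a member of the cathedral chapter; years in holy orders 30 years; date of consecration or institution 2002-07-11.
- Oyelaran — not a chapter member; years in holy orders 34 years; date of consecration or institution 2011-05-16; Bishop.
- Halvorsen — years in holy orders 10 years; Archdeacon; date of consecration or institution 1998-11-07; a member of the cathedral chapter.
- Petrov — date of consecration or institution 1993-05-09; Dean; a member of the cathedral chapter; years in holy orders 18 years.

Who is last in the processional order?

By years in holy orders (lower first): Achebe (5 years); then Halvorsen (10 years); then Eriksen and Petrov (both 18 years); then Kapoor (30 years); then Oyelaran (34 years).
Eriksen and Petrov are each Dean, so the next rule applies.
Eriksen and Petrov are each a member of the cathedral chapter, so the next rule applies.
Eriksen and Petrov both have date of consecration or institution 1993-05-09, so the next rule applies.
Among Eriksen and Petrov, alphabetically by surname: Eriksen before Petrov.
Order: Achebe, Halvorsen, Eriksen, Petrov, Kapoor, Oyelaran.

Oyelaran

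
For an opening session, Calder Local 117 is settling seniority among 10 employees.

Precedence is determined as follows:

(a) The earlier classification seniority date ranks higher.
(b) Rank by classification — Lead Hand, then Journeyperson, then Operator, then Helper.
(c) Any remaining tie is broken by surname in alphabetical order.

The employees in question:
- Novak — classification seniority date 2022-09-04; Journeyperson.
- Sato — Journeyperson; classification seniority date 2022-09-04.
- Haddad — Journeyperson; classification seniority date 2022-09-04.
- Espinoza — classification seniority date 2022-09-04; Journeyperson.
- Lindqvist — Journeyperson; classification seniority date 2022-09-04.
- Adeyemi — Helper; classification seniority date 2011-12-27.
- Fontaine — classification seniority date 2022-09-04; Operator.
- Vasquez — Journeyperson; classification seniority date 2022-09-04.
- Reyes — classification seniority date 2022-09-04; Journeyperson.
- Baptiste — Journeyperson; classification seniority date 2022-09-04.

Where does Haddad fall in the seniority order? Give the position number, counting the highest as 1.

4

By classification seniority date (earlier first): Adeyemi (2011-12-27); then Baptiste, Espinoza, Haddad, Lindqvist, Novak, Reyes, Sato, Vasquez and Fontaine (each 2022-09-04).
Among Baptiste, Espinoza, Haddad, Lindqvist, Novak, Reyes, Sato, Vasquez and Fontaine, by classification: Baptiste, Espinoza, Haddad, Lindqvist, Novak, Reyes, Sato and Vasquez (Journeyperson) before Fontaine (Operator).
Among Baptiste, Espinoza, Haddad, Lindqvist, Novak, Reyes, Sato and Vasquez, alphabetically by surname: Baptiste before Espinoza before Haddad before Lindqvist before Novak before Reyes before Sato before Vasquez.
Order: Adeyemi, Baptiste, Espinoza, Haddad, Lindqvist, Novak, Reyes, Sato, Vasquez, Fontaine. So position 4.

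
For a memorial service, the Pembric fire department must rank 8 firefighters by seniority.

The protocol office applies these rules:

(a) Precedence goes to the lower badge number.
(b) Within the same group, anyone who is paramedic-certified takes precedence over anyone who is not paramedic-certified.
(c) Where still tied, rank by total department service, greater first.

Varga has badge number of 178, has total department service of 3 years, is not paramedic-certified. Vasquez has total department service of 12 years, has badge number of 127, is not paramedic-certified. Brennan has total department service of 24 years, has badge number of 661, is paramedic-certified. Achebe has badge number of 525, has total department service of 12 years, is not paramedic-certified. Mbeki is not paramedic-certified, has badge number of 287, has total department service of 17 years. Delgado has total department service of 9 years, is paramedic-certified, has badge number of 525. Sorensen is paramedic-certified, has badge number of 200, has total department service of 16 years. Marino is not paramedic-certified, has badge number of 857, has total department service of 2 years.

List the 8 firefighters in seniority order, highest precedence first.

Vasquez, Varga, Sorensen, Mbeki, Delgado, Achebe, Brennan, Marino

By badge number (lower first): Vasquez (127); then Varga (178); then Sorensen (200); then Mbeki (287); then Delgado and Achebe (both 525); then Brennan (661); then Marino (857).
Among Delgado and Achebe, paramedic-certified before not paramedic-certified: Delgado (paramedic-certified) before Achebe (not paramedic-certified).
Full order: Vasquez, Varga, Sorensen, Mbeki, Delgado, Achebe, Brennan, Marino.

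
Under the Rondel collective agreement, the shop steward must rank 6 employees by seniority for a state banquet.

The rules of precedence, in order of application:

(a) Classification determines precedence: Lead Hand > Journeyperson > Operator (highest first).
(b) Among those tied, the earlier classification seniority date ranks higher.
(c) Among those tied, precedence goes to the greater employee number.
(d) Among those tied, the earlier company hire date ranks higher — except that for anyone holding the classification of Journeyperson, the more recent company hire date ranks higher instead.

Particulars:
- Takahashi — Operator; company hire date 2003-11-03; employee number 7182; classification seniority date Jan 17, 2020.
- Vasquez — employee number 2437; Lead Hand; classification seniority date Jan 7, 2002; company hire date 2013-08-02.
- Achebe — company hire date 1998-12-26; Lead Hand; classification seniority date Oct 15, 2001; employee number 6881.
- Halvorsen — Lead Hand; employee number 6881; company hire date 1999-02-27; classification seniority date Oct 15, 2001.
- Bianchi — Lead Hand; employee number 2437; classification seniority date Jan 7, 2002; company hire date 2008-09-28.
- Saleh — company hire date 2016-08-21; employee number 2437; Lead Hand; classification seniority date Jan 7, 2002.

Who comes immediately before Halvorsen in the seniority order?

By classification: Achebe, Halvorsen, Bianchi, Vasquez and Saleh (Lead Hand); then Takahashi (Operator).
Among Achebe, Halvorsen, Bianchi, Vasquez and Saleh, by classification seniority date (earlier first): Achebe and Halvorsen (Oct 15, 2001) before Bianchi, Vasquez and Saleh (Jan 7, 2002).
Achebe and Halvorsen both have employee number 6881, so the next rule applies.
Among Achebe and Halvorsen, by company hire date (earlier first): Achebe (1998-12-26) before Halvorsen (1999-02-27).
Bianchi, Vasquez and Saleh all have employee number 2437, so the next rule applies.
Among Bianchi, Vasquez and Saleh, by company hire date (earlier first): Bianchi (2008-09-28) before Vasquez (2013-08-02) before Saleh (2016-08-21).
Order: Achebe, Halvorsen, Bianchi, Vasquez, Saleh, Takahashi.

Achebe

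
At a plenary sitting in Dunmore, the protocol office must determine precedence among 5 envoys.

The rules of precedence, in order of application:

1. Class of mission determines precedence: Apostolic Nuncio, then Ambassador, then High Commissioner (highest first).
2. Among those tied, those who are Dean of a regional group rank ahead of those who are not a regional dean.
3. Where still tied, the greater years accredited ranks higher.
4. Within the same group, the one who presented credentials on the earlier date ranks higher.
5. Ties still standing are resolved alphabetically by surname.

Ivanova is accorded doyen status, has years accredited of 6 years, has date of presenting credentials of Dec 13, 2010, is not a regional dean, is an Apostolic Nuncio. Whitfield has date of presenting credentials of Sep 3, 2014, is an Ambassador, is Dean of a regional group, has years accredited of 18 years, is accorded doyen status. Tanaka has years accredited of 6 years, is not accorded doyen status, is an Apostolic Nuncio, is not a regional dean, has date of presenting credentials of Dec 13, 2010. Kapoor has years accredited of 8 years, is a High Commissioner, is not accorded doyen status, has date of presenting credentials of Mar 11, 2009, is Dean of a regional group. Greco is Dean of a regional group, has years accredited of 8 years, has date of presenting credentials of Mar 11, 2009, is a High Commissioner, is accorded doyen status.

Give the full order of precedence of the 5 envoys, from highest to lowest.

Ivanova, Tanaka, Whitfield, Greco, Kapoor

By class of mission: Ivanova and Tanaka (Apostolic Nuncio); then Whitfield (Ambassador); then Greco and Kapoor (High Commissioner).
Ivanova and Tanaka are each not a regional dean, so the next rule applies.
Ivanova and Tanaka both have years accredited 6 years, so the next rule applies.
Ivanova and Tanaka both have date of presenting credentials Dec 13, 2010, so the next rule applies.
Among Ivanova and Tanaka, alphabetically by surname: Ivanova before Tanaka.
Greco and Kapoor are each Dean of a regional group, so the next rule applies.
Greco and Kapoor both have years accredited 8 years, so the next rule applies.
Greco and Kapoor both have date of presenting credentials Mar 11, 2009, so the next rule applies.
Among Greco and Kapoor, alphabetically by surname: Greco before Kapoor.
Full order: Ivanova, Tanaka, Whitfield, Greco, Kapoor.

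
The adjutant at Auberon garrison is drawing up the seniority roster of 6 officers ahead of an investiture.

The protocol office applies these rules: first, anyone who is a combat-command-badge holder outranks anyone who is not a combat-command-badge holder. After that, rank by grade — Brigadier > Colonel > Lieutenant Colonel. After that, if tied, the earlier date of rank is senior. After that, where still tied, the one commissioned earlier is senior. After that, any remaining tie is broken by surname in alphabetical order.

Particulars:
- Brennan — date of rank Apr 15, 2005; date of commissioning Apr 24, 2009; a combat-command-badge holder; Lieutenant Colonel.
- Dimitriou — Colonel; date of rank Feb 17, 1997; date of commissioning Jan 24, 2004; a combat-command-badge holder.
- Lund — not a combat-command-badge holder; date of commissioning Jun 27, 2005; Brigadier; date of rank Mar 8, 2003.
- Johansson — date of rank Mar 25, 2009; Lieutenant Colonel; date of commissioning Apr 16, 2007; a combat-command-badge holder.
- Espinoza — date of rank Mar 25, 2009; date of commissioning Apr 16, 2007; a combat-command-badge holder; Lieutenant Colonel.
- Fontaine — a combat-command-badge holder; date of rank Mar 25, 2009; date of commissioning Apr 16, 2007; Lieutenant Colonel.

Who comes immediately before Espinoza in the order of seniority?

Brennan

By the first rule: Dimitriou, Brennan, Espinoza, Fontaine and Johansson (each a combat-command-badge holder); then Lund (not a combat-command-badge holder).
Among Dimitriou, Brennan, Espinoza, Fontaine and Johansson, by grade: Dimitriou (Colonel) before Brennan, Espinoza, Fontaine and Johansson (Lieutenant Colonel).
Among Brennan, Espinoza, Fontaine and Johansson, by date of rank (earlier first): Brennan (Apr 15, 2005) before Espinoza, Fontaine and Johansson (Mar 25, 2009).
Espinoza, Fontaine and Johansson all have date of commissioning Apr 16, 2007, so the next rule applies.
Among Espinoza, Fontaine and Johansson, alphabetically by surname: Espinoza before Fontaine before Johansson.
Order: Dimitriou, Brennan, Espinoza, Fontaine, Johansson, Lund.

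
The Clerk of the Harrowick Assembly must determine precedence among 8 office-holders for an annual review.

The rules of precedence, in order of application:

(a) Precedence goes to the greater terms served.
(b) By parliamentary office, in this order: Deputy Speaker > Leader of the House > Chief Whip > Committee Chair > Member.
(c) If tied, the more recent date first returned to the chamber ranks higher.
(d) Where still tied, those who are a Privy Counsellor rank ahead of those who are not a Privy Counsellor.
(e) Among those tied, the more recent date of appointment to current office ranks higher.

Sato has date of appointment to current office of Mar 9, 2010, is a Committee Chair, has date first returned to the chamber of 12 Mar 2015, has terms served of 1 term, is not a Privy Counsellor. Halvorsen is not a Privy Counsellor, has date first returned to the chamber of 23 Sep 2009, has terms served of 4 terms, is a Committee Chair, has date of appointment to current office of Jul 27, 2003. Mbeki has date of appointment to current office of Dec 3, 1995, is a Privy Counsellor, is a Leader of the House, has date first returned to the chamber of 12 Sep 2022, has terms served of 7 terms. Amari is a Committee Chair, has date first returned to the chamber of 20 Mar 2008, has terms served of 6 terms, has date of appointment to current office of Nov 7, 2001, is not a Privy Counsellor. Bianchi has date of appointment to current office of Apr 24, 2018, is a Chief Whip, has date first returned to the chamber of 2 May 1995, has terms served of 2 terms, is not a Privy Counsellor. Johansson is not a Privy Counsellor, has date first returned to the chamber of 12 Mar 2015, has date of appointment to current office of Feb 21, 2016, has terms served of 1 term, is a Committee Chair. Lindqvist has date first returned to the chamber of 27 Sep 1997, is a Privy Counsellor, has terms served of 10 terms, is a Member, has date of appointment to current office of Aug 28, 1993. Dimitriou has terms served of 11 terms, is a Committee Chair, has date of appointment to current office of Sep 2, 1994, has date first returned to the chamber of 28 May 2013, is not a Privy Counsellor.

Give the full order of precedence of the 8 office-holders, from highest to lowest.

By terms served (higher first): Dimitriou (11 terms); then Lindqvist (10 terms); then Mbeki (7 terms); then Amari (6 terms); then Halvorsen (4 terms); then Bianchi (2 terms); then Johansson and Sato (both 1 term).
Johansson and Sato are each Committee Chair, so the next rule applies.
Johansson and Sato both have date first returned to the chamber 12 Mar 2015, so the next rule applies.
Johansson and Sato are each not a Privy Counsellor, so the next rule applies.
Among Johansson and Sato, by date of appointment to current office (later first): Johansson (Feb 21, 2016) before Sato (Mar 9, 2010).
Full order: Dimitriou, Lindqvist, Mbeki, Amari, Halvorsen, Bianchi, Johansson, Sato.

Dimitriou, Lindqvist, Mbeki, Amari, Halvorsen, Bianchi, Johansson, Sato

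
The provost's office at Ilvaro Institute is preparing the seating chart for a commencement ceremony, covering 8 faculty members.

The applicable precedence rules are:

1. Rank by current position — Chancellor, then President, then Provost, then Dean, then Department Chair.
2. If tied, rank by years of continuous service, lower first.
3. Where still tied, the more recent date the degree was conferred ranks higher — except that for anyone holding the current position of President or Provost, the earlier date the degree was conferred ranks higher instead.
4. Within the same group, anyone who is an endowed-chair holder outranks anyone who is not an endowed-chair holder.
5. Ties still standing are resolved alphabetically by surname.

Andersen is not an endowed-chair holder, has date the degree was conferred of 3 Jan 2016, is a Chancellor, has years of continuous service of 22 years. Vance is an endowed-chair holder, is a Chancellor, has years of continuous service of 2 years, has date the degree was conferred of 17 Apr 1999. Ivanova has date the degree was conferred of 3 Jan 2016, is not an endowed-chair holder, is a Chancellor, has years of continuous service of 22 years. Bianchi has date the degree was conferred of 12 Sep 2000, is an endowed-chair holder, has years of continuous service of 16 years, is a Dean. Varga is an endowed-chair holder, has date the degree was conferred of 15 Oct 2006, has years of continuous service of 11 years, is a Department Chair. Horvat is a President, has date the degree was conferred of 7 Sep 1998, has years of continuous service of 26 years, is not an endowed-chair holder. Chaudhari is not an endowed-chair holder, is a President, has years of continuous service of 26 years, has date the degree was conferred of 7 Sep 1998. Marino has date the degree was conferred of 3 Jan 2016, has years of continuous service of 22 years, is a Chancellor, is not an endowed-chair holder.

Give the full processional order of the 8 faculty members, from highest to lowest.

By current position: Vance, Andersen, Ivanova and Marino (Chancellor); then Chaudhari and Horvat (President); then Bianchi (Dean); then Varga (Department Chair).
Among Vance, Andersen, Ivanova and Marino, by years of continuous service (lower first): Vance (2 years) before Andersen, Ivanova and Marino (22 years).
Andersen, Ivanova and Marino all have date the degree was conferred 3 Jan 2016, so the next rule applies.
Andersen, Ivanova and Marino are each not an endowed-chair holder, so the next rule applies.
Among Andersen, Ivanova and Marino, alphabetically by surname: Andersen before Ivanova before Marino.
Chaudhari and Horvat both have years of continuous service 26 years, so the next rule applies.
Chaudhari and Horvat both have date the degree was conferred 7 Sep 1998, so the next rule applies.
Chaudhari and Horvat are each not an endowed-chair holder, so the next rule applies.
Among Chaudhari and Horvat, alphabetically by surname: Chaudhari before Horvat.
Full order: Vance, Andersen, Ivanova, Marino, Chaudhari, Horvat, Bianchi, Varga.

Vance, Andersen, Ivanova, Marino, Chaudhari, Horvat, Bianchi, Varga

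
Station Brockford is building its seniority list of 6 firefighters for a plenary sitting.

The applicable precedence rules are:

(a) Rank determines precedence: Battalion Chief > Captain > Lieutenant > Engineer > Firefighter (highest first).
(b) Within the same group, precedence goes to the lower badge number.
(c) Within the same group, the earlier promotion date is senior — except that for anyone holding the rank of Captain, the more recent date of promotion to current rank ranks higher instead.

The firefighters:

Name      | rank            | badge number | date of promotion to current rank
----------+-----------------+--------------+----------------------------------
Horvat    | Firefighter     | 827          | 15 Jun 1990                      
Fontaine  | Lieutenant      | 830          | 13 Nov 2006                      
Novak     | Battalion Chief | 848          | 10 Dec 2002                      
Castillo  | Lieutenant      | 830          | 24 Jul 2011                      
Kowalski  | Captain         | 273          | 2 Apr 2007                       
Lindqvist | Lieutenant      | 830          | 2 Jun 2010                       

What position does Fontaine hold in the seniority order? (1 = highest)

3

By rank: Novak (Battalion Chief); then Kowalski (Captain); then Fontaine, Lindqvist and Castillo (Lieutenant); then Horvat (Firefighter).
Fontaine, Lindqvist and Castillo all have badge number 830, so the next rule applies.
Among Fontaine, Lindqvist and Castillo, by date of promotion to current rank (earlier first): Fontaine (13 Nov 2006) before Lindqvist (2 Jun 2010) before Castillo (24 Jul 2011).
Order: Novak, Kowalski, Fontaine, Lindqvist, Castillo, Horvat. So position 3.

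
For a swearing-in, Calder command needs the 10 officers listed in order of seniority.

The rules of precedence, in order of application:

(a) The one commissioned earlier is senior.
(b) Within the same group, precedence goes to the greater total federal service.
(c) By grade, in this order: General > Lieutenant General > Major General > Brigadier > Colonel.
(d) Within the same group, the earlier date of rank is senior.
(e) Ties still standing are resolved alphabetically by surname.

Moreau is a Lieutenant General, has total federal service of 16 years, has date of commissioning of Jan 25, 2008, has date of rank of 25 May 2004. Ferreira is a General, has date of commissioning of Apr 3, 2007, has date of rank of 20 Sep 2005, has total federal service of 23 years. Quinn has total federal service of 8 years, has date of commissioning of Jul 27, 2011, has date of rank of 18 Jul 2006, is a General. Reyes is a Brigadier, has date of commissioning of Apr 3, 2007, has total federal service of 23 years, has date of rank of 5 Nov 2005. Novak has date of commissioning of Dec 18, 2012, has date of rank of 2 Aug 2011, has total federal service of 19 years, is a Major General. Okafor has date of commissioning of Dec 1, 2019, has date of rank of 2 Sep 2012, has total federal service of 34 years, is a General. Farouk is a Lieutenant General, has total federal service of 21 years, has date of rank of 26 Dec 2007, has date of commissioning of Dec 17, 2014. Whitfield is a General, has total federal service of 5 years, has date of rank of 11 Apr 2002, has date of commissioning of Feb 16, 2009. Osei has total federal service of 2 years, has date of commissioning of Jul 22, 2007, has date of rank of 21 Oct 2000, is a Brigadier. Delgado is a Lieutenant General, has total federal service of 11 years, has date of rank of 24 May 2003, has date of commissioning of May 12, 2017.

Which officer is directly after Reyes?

By date of commissioning (earlier first): Ferreira and Reyes (both Apr 3, 2007); then Osei (Jul 22, 2007); then Moreau (Jan 25, 2008); then Whitfield (Feb 16, 2009); then Quinn (Jul 27, 2011); then Novak (Dec 18, 2012); then Farouk (Dec 17, 2014); then Delgado (May 12, 2017); then Okafor (Dec 1, 2019).
Ferreira and Reyes both have total federal service 23 years, so the next rule applies.
Among Ferreira and Reyes, by grade: Ferreira (General) before Reyes (Brigadier).
Order: Ferreira, Reyes, Osei, Moreau, Whitfield, Quinn, Novak, Farouk, Delgado, Okafor.

Osei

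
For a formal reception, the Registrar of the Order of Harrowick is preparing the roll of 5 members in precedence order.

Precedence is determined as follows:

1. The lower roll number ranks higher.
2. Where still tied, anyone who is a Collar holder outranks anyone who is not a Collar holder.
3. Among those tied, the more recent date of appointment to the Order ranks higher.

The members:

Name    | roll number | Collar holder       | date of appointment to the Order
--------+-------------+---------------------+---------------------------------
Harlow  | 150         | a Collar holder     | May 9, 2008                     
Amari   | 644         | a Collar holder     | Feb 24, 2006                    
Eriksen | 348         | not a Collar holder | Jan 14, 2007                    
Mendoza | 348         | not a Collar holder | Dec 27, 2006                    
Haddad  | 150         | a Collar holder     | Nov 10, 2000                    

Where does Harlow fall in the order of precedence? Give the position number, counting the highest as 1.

By roll number (lower first): Harlow and Haddad (both 150); then Eriksen and Mendoza (both 348); then Amari (644).
Harlow and Haddad are each a Collar holder, so the next rule applies.
Among Harlow and Haddad, by date of appointment to the Order (later first): Harlow (May 9, 2008) before Haddad (Nov 10, 2000).
Eriksen and Mendoza are each not a Collar holder, so the next rule applies.
Among Eriksen and Mendoza, by date of appointment to the Order (later first): Eriksen (Jan 14, 2007) before Mendoza (Dec 27, 2006).
Order: Harlow, Haddad, Eriksen, Mendoza, Amari. So position 1.

1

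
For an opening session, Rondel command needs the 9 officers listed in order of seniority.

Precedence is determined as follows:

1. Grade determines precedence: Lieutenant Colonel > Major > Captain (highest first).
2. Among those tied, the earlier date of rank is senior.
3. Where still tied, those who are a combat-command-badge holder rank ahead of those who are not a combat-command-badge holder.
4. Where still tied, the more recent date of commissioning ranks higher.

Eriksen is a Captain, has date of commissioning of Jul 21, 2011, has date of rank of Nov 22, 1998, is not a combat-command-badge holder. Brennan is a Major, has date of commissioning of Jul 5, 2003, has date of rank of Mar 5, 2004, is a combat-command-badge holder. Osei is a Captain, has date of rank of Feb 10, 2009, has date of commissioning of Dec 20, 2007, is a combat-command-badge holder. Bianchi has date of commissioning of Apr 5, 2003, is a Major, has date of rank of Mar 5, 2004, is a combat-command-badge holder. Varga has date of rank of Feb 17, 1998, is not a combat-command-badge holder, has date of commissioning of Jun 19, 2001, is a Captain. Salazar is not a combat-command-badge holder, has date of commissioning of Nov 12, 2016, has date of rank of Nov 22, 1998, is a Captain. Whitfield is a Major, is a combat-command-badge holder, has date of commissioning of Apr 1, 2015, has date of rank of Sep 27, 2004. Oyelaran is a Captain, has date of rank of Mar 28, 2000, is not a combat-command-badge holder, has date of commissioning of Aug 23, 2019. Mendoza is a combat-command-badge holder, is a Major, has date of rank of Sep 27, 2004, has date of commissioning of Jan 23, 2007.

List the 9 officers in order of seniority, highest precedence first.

Brennan, Bianchi, Whitfield, Mendoza, Varga, Salazar, Eriksen, Oyelaran, Osei

By grade: Brennan, Bianchi, Whitfield and Mendoza (Major); then Varga, Salazar, Eriksen, Oyelaran and Osei (Captain).
Among Brennan, Bianchi, Whitfield and Mendoza, by date of rank (earlier first): Brennan and Bianchi (Mar 5, 2004) before Whitfield and Mendoza (Sep 27, 2004).
Brennan and Bianchi are each a combat-command-badge holder, so the next rule applies.
Among Brennan and Bianchi, by date of commissioning (later first): Brennan (Jul 5, 2003) before Bianchi (Apr 5, 2003).
Whitfield and Mendoza are each a combat-command-badge holder, so the next rule applies.
Among Whitfield and Mendoza, by date of commissioning (later first): Whitfield (Apr 1, 2015) before Mendoza (Jan 23, 2007).
Among Varga, Salazar, Eriksen, Oyelaran and Osei, by date of rank (earlier first): Varga (Feb 17, 1998) before Salazar and Eriksen (Nov 22, 1998) before Oyelaran (Mar 28, 2000) before Osei (Feb 10, 2009).
Salazar and Eriksen are each not a combat-command-badge holder, so the next rule applies.
Among Salazar and Eriksen, by date of commissioning (later first): Salazar (Nov 12, 2016) before Eriksen (Jul 21, 2011).
Full order: Brennan, Bianchi, Whitfield, Mendoza, Varga, Salazar, Eriksen, Oyelaran, Osei.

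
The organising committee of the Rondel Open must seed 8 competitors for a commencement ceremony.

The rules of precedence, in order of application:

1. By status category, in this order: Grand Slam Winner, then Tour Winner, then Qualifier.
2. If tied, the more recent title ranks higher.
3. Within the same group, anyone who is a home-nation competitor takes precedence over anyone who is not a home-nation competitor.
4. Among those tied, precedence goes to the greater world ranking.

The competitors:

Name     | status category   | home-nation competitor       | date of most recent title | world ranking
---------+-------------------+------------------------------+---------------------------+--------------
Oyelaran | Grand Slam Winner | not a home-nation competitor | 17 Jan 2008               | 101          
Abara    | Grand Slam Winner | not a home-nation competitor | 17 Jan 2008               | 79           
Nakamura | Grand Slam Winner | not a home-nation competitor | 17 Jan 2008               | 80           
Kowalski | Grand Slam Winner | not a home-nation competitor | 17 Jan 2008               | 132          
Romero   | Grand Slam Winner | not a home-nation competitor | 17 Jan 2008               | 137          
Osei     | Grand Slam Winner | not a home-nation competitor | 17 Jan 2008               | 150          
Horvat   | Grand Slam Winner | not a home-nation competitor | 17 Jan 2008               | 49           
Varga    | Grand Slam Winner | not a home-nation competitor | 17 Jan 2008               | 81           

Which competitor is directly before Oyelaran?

By status category: Osei, Romero, Kowalski, Oyelaran, Varga, Nakamura, Abara and Horvat (Grand Slam Winner).
Osei, Romero, Kowalski, Oyelaran, Varga, Nakamura, Abara and Horvat all have date of most recent title 17 Jan 2008, so the next rule applies.
Osei, Romero, Kowalski, Oyelaran, Varga, Nakamura, Abara and Horvat are each not a home-nation competitor, so the next rule applies.
Among Osei, Romero, Kowalski, Oyelaran, Varga, Nakamura, Abara and Horvat, by world ranking (higher first): Osei (150) before Romero (137) before Kowalski (132) before Oyelaran (101) before Varga (81) before Nakamura (80) before Abara (79) before Horvat (49).
Order: Osei, Romero, Kowalski, Oyelaran, Varga, Nakamura, Abara, Horvat.

Kowalski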